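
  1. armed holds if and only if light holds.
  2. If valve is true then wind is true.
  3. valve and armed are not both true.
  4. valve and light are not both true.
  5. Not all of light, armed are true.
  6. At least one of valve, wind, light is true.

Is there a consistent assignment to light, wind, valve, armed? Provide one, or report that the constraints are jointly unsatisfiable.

light = False, wind = True, valve = False, armed = False

  (1) armed=F, light=F — same ✓
  (2) valve=F ⇒ wind: vacuous ✓
  (3) valve=F, armed=F — not both ✓
  (4) valve=F, light=F — not both ✓
  (5) {light, armed}: 0/2 true — not all ✓
  (6) {valve, wind, light}: 1 true — at least one ✓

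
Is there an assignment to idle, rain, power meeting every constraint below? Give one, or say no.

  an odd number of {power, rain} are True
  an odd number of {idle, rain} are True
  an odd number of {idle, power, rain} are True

idle: False, rain: True, power: False

{power, rain}: 1 true → odd ✓
{idle, rain}: 1 true → odd ✓
{idle, power, rain}: 1 true → odd ✓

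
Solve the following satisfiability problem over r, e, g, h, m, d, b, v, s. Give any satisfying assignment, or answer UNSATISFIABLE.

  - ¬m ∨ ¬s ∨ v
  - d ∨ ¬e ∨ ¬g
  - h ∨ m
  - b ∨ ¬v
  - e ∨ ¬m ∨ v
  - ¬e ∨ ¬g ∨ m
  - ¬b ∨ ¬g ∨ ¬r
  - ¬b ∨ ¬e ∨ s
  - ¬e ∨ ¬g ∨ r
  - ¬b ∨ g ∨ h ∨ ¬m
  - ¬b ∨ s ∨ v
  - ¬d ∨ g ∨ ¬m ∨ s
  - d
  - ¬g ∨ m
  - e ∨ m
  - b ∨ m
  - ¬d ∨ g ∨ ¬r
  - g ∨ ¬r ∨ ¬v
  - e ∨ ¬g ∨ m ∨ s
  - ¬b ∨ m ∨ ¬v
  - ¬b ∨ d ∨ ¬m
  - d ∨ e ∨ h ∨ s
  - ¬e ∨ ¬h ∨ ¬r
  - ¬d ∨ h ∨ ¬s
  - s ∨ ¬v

r: False, e: True, g: False, h: True, m: False, d: True, b: True, v: False, s: True

Unit clause (d) forces d = True.
Set r = False.
Set e = True.
  then (¬e ∨ ¬g ∨ r) forces g = False.
Try h = False:
  (h ∨ m) forces m = True.
  (¬b ∨ g ∨ h ∨ ¬m) forces b = False.
  (b ∨ ¬v) forces v = False.
  (¬m ∨ ¬s ∨ v) forces s = False.
  clause (¬d ∨ g ∨ ¬m ∨ s) is falsified — backtrack.
So h = True.
Set m = False.
  then (b ∨ m) forces b = True.
  then (¬b ∨ m ∨ ¬v) forces v = False.
  then (¬b ∨ ¬e ∨ s) forces s = True.
All clauses satisfied.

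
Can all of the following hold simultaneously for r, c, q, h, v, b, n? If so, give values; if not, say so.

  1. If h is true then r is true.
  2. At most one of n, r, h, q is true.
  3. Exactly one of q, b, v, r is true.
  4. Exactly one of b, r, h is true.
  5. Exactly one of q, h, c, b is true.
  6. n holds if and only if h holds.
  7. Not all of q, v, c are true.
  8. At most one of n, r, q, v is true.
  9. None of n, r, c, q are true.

r = False, c = False, q = False, h = False, v = False, b = True, n = False

  (1) h=F ⇒ r: vacuous ✓
  (2) {n, r, h, q}: 0 true — at most one ✓
  (3) {q, b, v, r}: 1 true — exactly one ✓
  (4) {b, r, h}: 1 true — exactly one ✓
  (5) {q, h, c, b}: 1 true — exactly one ✓
  (6) n=F, h=F — same ✓
  (7) {q, v, c}: 0/3 true — not all ✓
  (8) {n, r, q, v}: 0 true — at most one ✓
  (9) {n, r, c, q}: 0 true — none ✓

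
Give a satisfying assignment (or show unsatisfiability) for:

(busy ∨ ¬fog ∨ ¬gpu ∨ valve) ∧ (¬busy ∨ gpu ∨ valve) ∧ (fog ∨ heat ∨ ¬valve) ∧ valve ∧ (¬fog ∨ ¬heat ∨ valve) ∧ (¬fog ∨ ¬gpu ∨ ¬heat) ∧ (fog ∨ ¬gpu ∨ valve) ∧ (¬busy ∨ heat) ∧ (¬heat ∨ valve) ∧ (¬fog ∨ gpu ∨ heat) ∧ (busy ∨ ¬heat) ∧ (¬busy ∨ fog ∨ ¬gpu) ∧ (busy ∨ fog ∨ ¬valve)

Unit clause (valve) forces valve = True.
Set gpu = True.
Set busy = False.
  then (busy ∨ ¬heat) forces heat = False.
  then (busy ∨ fog ∨ ¬valve) forces fog = True.
All clauses satisfied.

gpu = True; busy = False; valve = True; fog = True; heat = False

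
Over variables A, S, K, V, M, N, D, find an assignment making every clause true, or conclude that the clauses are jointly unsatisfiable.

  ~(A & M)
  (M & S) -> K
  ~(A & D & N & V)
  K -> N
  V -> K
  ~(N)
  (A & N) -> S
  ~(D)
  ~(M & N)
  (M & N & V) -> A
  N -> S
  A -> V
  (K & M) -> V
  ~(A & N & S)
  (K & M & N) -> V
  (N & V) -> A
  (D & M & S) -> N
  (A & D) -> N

A = False, S = False, K = False, V = False, M = False, N = False, D = False

Unit clause (~N) forces N = False.
In (~K | N) only ~K is left, so K = False.
In (K | ~V) only ~V is left, so V = False.
Unit clause (~D) forces D = False.
In (~A | V) only ~A is left, so A = False.
Set S = False.
Set M = False.
All clauses satisfied.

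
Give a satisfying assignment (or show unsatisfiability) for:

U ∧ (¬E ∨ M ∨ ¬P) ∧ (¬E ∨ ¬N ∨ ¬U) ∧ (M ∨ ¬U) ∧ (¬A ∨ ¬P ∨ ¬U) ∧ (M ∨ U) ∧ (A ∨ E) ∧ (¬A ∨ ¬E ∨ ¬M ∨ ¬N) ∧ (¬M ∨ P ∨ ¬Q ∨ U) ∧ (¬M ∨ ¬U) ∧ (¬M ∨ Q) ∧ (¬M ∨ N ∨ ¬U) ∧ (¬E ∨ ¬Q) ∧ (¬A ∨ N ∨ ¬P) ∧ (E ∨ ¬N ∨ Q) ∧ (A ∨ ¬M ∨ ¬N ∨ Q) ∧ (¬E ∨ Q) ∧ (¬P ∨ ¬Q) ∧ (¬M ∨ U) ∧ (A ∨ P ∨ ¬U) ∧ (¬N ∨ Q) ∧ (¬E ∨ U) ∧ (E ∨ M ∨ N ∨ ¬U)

Case U = True:
  (M ∨ ¬U) forces M = True.
  Clause (¬M ∨ ¬U) is falsified — contradiction.
Case U = False:
  Clause (U) is falsified — contradiction.
Both cases fail, so the formula is unsatisfiable.

The formula is unsatisfiable.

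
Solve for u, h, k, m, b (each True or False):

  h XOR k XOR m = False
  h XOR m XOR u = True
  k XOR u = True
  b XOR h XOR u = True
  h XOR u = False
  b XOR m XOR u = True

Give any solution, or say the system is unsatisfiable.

u: True; h: True; k: False; m: True; b: True

h XOR k XOR m = T XOR F XOR T = False ✓
h XOR m XOR u = T XOR T XOR T = True ✓
k XOR u = F XOR T = True ✓
b XOR h XOR u = T XOR T XOR T = True ✓
h XOR u = T XOR T = False ✓
b XOR m XOR u = T XOR T XOR T = True ✓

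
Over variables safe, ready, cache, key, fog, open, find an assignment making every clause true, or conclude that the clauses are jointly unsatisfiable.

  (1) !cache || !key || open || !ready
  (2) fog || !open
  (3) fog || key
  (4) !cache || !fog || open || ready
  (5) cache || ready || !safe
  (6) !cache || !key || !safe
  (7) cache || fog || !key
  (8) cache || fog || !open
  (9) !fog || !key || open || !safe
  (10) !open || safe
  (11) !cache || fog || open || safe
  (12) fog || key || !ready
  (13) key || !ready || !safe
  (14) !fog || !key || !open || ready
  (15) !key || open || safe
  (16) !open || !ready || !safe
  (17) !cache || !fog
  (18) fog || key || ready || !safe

safe=F; ready=F; cache=F; key=F; fog=T; open=F

Set safe = False.
  then (!open || safe) forces open = False.
  then (!key || open || safe) forces key = False.
  then (fog || key) forces fog = True.
  then (!cache || !fog) forces cache = False.
Set ready = False.
All clauses satisfied.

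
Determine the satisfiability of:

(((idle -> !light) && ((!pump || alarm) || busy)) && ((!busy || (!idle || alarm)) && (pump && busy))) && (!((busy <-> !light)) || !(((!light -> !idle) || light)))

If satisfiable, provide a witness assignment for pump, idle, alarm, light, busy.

pump = True, idle = False, alarm = True, light = True, busy = True

  ((idle -> !light) && ((!pump || alarm) || busy)) && ((!busy || (!idle || alarm)) && (pump && busy)) = True
    (idle -> !light) && ((!pump || alarm) || busy) = True
      idle -> !light = True
        !light = False
      (!pump || alarm) || busy = True
        !pump || alarm = True
          !pump = False
    (!busy || (!idle || alarm)) && (pump && busy) = True
      !busy || (!idle || alarm) = True
        !busy = False
        !idle || alarm = True
          !idle = True
      pump && busy = True
  !((busy <-> !light)) || !(((!light -> !idle) || light)) = True
    !((busy <-> !light)) = True
      busy <-> !light = False
        !light = False
    !(((!light -> !idle) || light)) = False
      (!light -> !idle) || light = True
        !light -> !idle = True
          !light = False
          !idle = True
Both conjuncts True, so the formula holds.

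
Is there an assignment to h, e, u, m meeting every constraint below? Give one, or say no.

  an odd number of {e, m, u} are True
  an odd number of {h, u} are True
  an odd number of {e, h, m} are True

Adding constraints 1, 2, 3 mod 2: every variable appears an even number of times on the left, so the left side is 0.
But the right sides sum to 1 (mod 2). 0 ≠ 1 — the system is inconsistent.

No satisfying assignment exists.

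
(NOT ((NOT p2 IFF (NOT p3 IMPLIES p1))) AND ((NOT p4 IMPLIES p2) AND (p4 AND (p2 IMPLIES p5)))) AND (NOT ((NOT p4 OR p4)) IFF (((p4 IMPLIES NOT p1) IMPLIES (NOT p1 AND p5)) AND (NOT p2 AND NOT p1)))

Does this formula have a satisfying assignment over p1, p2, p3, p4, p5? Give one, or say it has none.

p1 = True, p2 = True, p3 = True, p4 = True, p5 = True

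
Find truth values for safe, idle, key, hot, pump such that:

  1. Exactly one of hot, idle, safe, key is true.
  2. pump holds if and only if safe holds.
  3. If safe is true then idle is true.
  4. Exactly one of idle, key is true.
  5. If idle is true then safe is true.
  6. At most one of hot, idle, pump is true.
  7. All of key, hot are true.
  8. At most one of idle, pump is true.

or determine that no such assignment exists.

The formula is unsatisfiable.

Case key = True:
  (1) with key=T forces hot = False.
  Constraint (7) is violated (hot=F) — contradiction.
Case key = False:
  Constraint (7) is violated (key=F) — contradiction.
Both cases fail — unsatisfiable.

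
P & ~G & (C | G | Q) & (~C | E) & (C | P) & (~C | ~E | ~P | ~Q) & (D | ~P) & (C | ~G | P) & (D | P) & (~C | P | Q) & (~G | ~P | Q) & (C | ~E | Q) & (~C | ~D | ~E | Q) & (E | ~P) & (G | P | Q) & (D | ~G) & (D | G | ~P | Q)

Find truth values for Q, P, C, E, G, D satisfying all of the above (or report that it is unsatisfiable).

Unit clause (P) forces P = True.
Unit clause (~G) forces G = False.
In (D | ~P) only D is left, so D = True.
In (E | ~P) only E is left, so E = True.
Try Q = False:
  (C | G | Q) forces C = True.
  clause (~C | ~D | ~E | Q) is falsified — backtrack.
So Q = True.
  then (~C | ~E | ~P | ~Q) forces C = False.
All clauses satisfied.

Q=T; P=T; C=F; E=T; G=F; D=T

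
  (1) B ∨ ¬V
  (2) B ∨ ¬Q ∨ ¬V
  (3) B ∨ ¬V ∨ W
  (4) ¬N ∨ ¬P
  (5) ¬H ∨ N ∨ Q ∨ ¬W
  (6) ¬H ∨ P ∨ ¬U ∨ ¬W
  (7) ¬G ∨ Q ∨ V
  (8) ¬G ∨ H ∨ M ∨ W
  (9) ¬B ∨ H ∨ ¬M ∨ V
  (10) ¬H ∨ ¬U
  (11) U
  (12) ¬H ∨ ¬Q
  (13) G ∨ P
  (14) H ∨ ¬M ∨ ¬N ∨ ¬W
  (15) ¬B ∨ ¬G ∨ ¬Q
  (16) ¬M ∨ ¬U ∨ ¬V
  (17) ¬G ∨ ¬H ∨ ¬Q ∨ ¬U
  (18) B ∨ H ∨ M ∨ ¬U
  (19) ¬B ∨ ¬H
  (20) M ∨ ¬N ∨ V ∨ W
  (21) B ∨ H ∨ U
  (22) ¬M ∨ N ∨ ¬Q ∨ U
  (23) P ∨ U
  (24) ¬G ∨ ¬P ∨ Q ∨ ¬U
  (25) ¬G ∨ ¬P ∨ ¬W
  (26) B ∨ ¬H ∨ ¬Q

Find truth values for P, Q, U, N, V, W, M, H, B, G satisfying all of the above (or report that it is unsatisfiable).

P: True, Q: True, U: True, N: False, V: False, W: False, M: False, H: False, B: True, G: False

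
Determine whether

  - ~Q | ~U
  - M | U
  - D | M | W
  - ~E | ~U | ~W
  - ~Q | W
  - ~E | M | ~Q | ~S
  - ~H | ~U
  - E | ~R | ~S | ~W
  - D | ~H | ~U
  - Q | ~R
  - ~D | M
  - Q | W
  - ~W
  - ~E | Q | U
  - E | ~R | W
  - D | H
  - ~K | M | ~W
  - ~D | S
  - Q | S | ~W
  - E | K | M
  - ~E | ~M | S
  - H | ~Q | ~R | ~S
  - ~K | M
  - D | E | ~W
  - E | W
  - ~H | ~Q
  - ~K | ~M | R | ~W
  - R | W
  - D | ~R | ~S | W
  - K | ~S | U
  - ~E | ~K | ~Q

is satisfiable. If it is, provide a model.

Case W = True:
  Clause (~W) is falsified — contradiction.
Case W = False:
  (~Q | W) forces Q = False.
  Clause (Q | W) is falsified — contradiction.
Both cases fail, so the formula is unsatisfiable.

No satisfying assignment exists.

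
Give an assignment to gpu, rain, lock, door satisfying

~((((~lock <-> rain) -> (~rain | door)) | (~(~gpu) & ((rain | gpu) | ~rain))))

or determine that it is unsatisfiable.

gpu: False; rain: True; lock: False; door: False

  ~((((~lock <-> rain) -> (~rain | door)) | (~(~gpu) & ((rain | gpu) | ~rain)))) = True
    ((~lock <-> rain) -> (~rain | door)) | (~(~gpu) & ((rain | gpu) | ~rain)) = False
      (~lock <-> rain) -> (~rain | door) = False
        ~lock <-> rain = True
          ~lock = True
        ~rain | door = False
          ~rain = False
      ~(~gpu) & ((rain | gpu) | ~rain) = False
        ~(~gpu) = False
          ~gpu = True
        (rain | gpu) | ~rain = True
          rain | gpu = True
          ~rain = False
The formula evaluates to True.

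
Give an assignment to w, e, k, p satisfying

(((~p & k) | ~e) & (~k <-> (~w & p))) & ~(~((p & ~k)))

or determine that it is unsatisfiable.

w=F; e=F; k=F; p=T

  ((~p & k) | ~e) & (~k <-> (~w & p)) = True
    (~p & k) | ~e = True
      ~p & k = False
        ~p = False
      ~e = True
    ~k <-> (~w & p) = True
      ~k = True
      ~w & p = True
        ~w = True
  ~(~((p & ~k))) = True
    ~((p & ~k)) = False
      p & ~k = True
        ~k = True
Both conjuncts True, so the formula holds.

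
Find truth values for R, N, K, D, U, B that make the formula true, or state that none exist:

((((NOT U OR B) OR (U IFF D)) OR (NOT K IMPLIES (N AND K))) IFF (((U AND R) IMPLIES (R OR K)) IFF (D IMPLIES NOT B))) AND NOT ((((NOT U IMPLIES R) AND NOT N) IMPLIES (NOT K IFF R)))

R: False; N: False; K: False; D: False; U: True; B: True

  (((NOT U OR B) OR (U IFF D)) OR (NOT K IMPLIES (N AND K))) IFF (((U AND R) IMPLIES (R OR K)) IFF (D IMPLIES NOT B)) = True
    ((NOT U OR B) OR (U IFF D)) OR (NOT K IMPLIES (N AND K)) = True
      (NOT U OR B) OR (U IFF D) = True
        NOT U OR B = True
          NOT U = False
        U IFF D = False
      NOT K IMPLIES (N AND K) = False
        NOT K = True
        N AND K = False
    ((U AND R) IMPLIES (R OR K)) IFF (D IMPLIES NOT B) = True
      (U AND R) IMPLIES (R OR K) = True
        U AND R = False
        R OR K = False
      D IMPLIES NOT B = True
        NOT B = False
  NOT ((((NOT U IMPLIES R) AND NOT N) IMPLIES (NOT K IFF R))) = True
    ((NOT U IMPLIES R) AND NOT N) IMPLIES (NOT K IFF R) = False
      (NOT U IMPLIES R) AND NOT N = True
        NOT U IMPLIES R = True
          NOT U = False
        NOT N = True
      NOT K IFF R = False
        NOT K = True
Both conjuncts True, so the formula holds.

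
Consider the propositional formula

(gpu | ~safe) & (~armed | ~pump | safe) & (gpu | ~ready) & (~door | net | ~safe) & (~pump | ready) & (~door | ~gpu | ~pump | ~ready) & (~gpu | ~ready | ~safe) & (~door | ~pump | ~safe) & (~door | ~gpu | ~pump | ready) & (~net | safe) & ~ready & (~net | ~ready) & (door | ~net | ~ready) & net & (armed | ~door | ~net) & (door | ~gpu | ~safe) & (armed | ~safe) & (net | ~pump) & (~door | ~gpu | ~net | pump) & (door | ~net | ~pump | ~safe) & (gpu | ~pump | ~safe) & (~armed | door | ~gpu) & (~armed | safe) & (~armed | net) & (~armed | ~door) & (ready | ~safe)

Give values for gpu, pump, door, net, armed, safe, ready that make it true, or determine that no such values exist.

No satisfying assignment exists.

Case net = True:
  (~net | safe) forces safe = True.
  (gpu | ~safe) forces gpu = True.
  (~gpu | ~ready | ~safe) forces ready = False.
  Clause (ready | ~safe) is falsified — contradiction.
Case net = False:
  Clause (net) is falsified — contradiction.
Both cases fail, so the formula is unsatisfiable.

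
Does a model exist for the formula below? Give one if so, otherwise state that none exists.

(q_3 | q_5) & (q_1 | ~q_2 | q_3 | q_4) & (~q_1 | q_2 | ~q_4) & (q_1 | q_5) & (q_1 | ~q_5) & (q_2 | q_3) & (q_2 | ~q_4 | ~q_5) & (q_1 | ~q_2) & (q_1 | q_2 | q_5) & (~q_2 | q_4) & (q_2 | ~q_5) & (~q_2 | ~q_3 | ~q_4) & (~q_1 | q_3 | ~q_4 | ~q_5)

q_1 = True, q_2 = False, q_3 = True, q_4 = False, q_5 = False

Set q_1 = True.
Try q_2 = True:
  (~q_2 | q_4) forces q_4 = True.
  (~q_2 | ~q_3 | ~q_4) forces q_3 = False.
  (q_3 | q_5) forces q_5 = True.
  clause (~q_1 | q_3 | ~q_4 | ~q_5) is falsified — backtrack.
So q_2 = False.
  then (~q_1 | q_2 | ~q_4) forces q_4 = False.
  then (q_2 | q_3) forces q_3 = True.
  then (q_2 | ~q_5) forces q_5 = False.
All clauses satisfied.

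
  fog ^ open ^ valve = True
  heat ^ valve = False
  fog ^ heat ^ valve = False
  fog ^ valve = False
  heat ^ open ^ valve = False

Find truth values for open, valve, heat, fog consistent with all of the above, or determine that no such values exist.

No satisfying assignment exists.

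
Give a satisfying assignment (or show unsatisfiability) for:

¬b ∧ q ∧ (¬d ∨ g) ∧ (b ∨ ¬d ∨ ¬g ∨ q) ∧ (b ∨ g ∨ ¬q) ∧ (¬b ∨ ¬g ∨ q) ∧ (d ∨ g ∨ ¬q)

d: False, g: True, b: False, q: True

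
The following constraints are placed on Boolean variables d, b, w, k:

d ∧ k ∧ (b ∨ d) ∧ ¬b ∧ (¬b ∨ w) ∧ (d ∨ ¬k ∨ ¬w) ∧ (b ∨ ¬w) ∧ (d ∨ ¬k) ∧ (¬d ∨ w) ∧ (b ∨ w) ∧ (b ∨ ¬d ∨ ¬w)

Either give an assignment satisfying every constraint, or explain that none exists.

Unsatisfiable — no assignment works.

Case d = True:
  (k) forces k = True.
  (¬b) forces b = False.
  (b ∨ ¬w) forces w = False.
  Clause (¬d ∨ w) is falsified — contradiction.
Case d = False:
  Clause (d) is falsified — contradiction.
Both cases fail, so the formula is unsatisfiable.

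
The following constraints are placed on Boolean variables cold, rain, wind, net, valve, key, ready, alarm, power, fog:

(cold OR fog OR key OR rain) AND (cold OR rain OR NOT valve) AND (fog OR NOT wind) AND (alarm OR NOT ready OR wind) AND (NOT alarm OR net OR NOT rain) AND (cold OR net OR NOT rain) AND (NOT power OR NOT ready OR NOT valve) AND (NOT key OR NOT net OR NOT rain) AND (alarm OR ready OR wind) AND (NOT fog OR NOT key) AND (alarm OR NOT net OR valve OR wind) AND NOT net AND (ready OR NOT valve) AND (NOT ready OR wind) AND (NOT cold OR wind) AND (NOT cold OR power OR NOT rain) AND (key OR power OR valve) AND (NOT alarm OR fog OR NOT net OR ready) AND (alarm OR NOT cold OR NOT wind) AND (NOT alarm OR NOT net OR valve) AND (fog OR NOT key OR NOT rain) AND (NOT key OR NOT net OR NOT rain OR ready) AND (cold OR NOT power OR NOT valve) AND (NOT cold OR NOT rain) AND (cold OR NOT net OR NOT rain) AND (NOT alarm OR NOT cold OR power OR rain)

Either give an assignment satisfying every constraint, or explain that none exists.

Unit clause (NOT net) forces net = False.
Set cold = True.
  then (NOT cold OR wind) forces wind = True.
  then (alarm OR NOT cold OR NOT wind) forces alarm = True.
  then (NOT cold OR NOT rain) forces rain = False.
  then (NOT alarm OR NOT cold OR power OR rain) forces power = True.
  then (fog OR NOT wind) forces fog = True.
  then (NOT fog OR NOT key) forces key = False.
Try valve = True:
  (NOT power OR NOT ready OR NOT valve) forces ready = False.
  clause (ready OR NOT valve) is falsified — backtrack.
So valve = False.
Set ready = True.
All clauses satisfied.

cold=T, rain=F, wind=T, net=F, valve=F, key=F, ready=T, alarm=T, power=T, fog=T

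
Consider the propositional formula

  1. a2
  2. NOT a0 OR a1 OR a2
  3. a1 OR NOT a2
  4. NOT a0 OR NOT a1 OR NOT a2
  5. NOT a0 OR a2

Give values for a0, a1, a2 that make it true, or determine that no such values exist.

a0: False, a1: True, a2: True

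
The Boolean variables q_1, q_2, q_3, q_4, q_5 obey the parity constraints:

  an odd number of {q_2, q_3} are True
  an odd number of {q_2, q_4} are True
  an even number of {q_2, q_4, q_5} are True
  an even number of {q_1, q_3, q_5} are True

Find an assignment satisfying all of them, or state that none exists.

q_1 = True; q_2 = True; q_3 = False; q_4 = False; q_5 = True

{q_2, q_3}: 1 true → odd ✓
{q_2, q_4}: 1 true → odd ✓
{q_2, q_4, q_5}: 2 true → even ✓
{q_1, q_3, q_5}: 2 true → even ✓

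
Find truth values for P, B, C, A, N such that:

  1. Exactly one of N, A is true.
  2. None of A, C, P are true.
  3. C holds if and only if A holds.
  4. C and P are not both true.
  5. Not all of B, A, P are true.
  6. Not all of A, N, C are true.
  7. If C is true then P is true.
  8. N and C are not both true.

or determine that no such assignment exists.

P = False, B = False, C = False, A = False, N = True

  (1) {N, A}: 1 true — exactly one ✓
  (2) {A, C, P}: 0 true — none ✓
  (3) C=F, A=F — same ✓
  (4) C=F, P=F — not both ✓
  (5) {B, A, P}: 0/3 true — not all ✓
  (6) {A, N, C}: 1/3 true — not all ✓
  (7) C=F ⇒ P: vacuous ✓
  (8) N=T, C=F — not both ✓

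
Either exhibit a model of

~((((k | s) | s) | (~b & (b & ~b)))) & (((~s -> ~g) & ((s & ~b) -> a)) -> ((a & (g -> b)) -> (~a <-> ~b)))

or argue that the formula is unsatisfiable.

g = True, k = False, a = False, s = False, b = False

  ~((((k | s) | s) | (~b & (b & ~b)))) = True
    ((k | s) | s) | (~b & (b & ~b)) = False
      (k | s) | s = False
        k | s = False
      ~b & (b & ~b) = False
        ~b = True
        b & ~b = False
          ~b = True
  ((~s -> ~g) & ((s & ~b) -> a)) -> ((a & (g -> b)) -> (~a <-> ~b)) = True
    (~s -> ~g) & ((s & ~b) -> a) = False
      ~s -> ~g = False
        ~s = True
        ~g = False
      (s & ~b) -> a = True
        s & ~b = False
          ~b = True
    (a & (g -> b)) -> (~a <-> ~b) = True
      a & (g -> b) = False
        g -> b = False
      ~a <-> ~b = True
        ~a = True
        ~b = True
Both conjuncts True, so the formula holds.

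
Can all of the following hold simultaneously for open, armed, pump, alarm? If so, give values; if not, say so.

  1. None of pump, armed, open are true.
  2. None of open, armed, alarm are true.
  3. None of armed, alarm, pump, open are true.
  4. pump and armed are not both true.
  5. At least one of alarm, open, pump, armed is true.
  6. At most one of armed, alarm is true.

Case armed = True:
  Constraint (1) is violated (armed=T) — contradiction.
Case armed = False:
  (1) forces pump = False.
  (1) forces open = False.
  (2) forces alarm = False.
  Constraint (5) is violated (alarm=F, open=F, pump=F, armed=F) — contradiction.
Both cases fail — unsatisfiable.

No satisfying assignment exists.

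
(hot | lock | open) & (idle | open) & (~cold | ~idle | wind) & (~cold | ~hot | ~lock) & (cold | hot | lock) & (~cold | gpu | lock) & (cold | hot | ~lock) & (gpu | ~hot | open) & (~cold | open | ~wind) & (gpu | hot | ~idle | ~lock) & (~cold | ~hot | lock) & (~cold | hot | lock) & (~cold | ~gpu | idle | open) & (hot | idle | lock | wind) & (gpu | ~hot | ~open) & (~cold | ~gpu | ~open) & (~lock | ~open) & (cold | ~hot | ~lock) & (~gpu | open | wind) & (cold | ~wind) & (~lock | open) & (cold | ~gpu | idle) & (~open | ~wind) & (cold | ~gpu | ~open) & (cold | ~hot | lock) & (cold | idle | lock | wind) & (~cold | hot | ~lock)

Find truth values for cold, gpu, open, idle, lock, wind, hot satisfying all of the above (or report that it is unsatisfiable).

Case lock = True:
  (~lock | ~open) forces open = False.
  Clause (~lock | open) is falsified — contradiction.
Case lock = False:
  If cold = True:
    (~cold | gpu | lock) forces gpu = True.
    (~cold | ~hot | lock) forces hot = False.
    clause (~cold | hot | lock) is falsified.
  If cold = False:
    (cold | hot | lock) forces hot = True.
    clause (cold | ~hot | lock) is falsified.
  Every sub-case reaches a contradiction.
Both cases fail, so the formula is unsatisfiable.

UNSATISFIABLE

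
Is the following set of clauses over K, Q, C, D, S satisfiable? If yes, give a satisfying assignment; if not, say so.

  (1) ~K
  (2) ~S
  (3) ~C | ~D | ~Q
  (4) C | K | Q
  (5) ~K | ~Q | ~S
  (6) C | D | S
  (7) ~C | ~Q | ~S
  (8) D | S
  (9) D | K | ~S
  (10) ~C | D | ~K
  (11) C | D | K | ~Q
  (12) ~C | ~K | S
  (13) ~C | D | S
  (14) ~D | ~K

Unit clause (~K) forces K = False.
Unit clause (~S) forces S = False.
In (D | S) only D is left, so D = True.
Set Q = False.
  then (C | K | Q) forces C = True.
All clauses satisfied.

K: False, Q: False, C: True, D: True, S: False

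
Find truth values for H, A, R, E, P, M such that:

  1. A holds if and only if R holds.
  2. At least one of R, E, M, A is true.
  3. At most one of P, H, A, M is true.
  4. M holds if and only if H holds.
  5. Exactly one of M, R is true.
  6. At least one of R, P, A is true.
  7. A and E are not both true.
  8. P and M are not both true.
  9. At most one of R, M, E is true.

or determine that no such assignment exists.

H=F; A=T; R=T; E=F; P=F; M=F

  (1) A=T, R=T — same ✓
  (2) {R, E, M, A}: 2 true — at least one ✓
  (3) {P, H, A, M}: 1 true — at most one ✓
  (4) M=F, H=F — same ✓
  (5) {M, R}: 1 true — exactly one ✓
  (6) {R, P, A}: 2 true — at least one ✓
  (7) A=T, E=F — not both ✓
  (8) P=F, M=F — not both ✓
  (9) {R, M, E}: 1 true — at most one ✓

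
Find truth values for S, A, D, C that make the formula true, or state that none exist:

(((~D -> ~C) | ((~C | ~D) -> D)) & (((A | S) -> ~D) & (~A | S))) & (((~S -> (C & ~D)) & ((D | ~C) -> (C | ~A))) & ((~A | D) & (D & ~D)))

Case D = True: the conjunct ~D is False.
Case D = False: the conjunct D is False.
Both cases fail — unsatisfiable.

Unsatisfiable — no assignment works.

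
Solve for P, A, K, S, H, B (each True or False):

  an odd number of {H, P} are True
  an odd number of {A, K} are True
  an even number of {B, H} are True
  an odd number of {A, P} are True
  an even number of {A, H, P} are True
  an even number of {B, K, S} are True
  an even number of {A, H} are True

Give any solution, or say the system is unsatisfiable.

P: False, A: True, K: False, S: True, H: True, B: True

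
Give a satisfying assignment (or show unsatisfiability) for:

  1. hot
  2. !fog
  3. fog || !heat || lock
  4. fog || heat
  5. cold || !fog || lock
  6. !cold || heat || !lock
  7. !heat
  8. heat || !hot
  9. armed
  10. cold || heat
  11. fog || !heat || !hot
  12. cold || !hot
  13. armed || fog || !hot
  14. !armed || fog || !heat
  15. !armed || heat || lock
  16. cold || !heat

Case heat = True:
  Clause (!heat) is falsified — contradiction.
Case heat = False:
  (hot) forces hot = True.
  Clause (heat || !hot) is falsified — contradiction.
Both cases fail, so the formula is unsatisfiable.

Unsatisfiable — no assignment works.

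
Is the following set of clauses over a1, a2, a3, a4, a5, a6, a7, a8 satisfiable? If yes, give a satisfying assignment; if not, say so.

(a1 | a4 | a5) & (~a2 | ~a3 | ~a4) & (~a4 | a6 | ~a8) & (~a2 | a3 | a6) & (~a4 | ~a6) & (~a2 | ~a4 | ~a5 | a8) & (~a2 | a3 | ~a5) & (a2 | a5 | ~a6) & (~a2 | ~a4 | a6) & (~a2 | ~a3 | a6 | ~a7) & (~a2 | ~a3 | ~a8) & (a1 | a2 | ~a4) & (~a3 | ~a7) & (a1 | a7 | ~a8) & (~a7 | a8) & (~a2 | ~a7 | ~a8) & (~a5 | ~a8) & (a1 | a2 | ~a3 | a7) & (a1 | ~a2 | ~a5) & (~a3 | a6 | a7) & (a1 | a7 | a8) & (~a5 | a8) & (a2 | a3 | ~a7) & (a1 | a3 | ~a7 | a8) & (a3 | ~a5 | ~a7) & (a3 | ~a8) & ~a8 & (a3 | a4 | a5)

a1 = True, a2 = True, a3 = True, a4 = False, a5 = False, a6 = True, a7 = False, a8 = False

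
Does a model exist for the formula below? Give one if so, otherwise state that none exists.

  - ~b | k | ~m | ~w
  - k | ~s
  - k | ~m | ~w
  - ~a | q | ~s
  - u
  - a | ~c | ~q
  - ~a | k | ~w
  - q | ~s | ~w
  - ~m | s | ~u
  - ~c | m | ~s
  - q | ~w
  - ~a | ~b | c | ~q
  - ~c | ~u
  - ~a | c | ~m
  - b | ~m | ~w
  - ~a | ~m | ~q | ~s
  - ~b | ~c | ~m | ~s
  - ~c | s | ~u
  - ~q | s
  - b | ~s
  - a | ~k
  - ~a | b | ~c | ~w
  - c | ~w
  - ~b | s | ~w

u: True, w: False, m: False, b: False, c: False, k: True, a: True, s: False, q: False

Unit clause (u) forces u = True.
In (~c | ~u) only ~c is left, so c = False.
In (c | ~w) only ~w is left, so w = False.
Try m = True:
  (~m | s | ~u) forces s = True.
  (k | ~s) forces k = True.
  (~a | c | ~m) forces a = False.
  clause (a | ~k) is falsified — backtrack.
So m = False.
Set b = False.
  then (b | ~s) forces s = False.
  then (~q | s) forces q = False.
Set k = True.
  then (a | ~k) forces a = True.
All clauses satisfied.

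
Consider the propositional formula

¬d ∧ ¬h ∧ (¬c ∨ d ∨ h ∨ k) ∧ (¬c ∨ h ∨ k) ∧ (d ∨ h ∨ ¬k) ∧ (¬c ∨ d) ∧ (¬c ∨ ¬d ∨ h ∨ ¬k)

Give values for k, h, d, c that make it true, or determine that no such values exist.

Unit clause (¬d) forces d = False.
Unit clause (¬h) forces h = False.
In (d ∨ h ∨ ¬k) only ¬k is left, so k = False.
In (¬c ∨ d) only ¬c is left, so c = False.
Check each clause:
  (¬d): ¬d holds.
  (¬h): ¬h holds.
  (¬c ∨ d ∨ h ∨ k): ¬c holds.
  (¬c ∨ h ∨ k): ¬c holds.
  (d ∨ h ∨ ¬k): ¬k holds.
  (¬c ∨ d): ¬c holds.
  (¬c ∨ ¬d ∨ h ∨ ¬k): ¬c holds.
All clauses satisfied.

k: False; h: False; d: False; c: False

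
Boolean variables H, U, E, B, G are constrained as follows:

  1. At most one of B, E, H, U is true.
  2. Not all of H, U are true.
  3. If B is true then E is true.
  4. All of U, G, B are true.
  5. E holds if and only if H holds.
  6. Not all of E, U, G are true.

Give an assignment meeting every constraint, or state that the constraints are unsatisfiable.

The formula is unsatisfiable.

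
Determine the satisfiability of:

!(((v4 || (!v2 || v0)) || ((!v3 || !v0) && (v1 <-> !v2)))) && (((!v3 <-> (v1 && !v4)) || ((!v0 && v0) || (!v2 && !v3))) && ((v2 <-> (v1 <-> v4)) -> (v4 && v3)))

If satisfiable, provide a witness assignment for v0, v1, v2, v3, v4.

v0=F; v1=T; v2=T; v3=F; v4=F

  !(((v4 || (!v2 || v0)) || ((!v3 || !v0) && (v1 <-> !v2)))) = True
    (v4 || (!v2 || v0)) || ((!v3 || !v0) && (v1 <-> !v2)) = False
      v4 || (!v2 || v0) = False
        !v2 || v0 = False
          !v2 = False
      (!v3 || !v0) && (v1 <-> !v2) = False
        !v3 || !v0 = True
          !v3 = True
          !v0 = True
        v1 <-> !v2 = False
          !v2 = False
  ((!v3 <-> (v1 && !v4)) || ((!v0 && v0) || (!v2 && !v3))) && ((v2 <-> (v1 <-> v4)) -> (v4 && v3)) = True
    (!v3 <-> (v1 && !v4)) || ((!v0 && v0) || (!v2 && !v3)) = True
      !v3 <-> (v1 && !v4) = True
        !v3 = True
        v1 && !v4 = True
          !v4 = True
      (!v0 && v0) || (!v2 && !v3) = False
        !v0 && v0 = False
          !v0 = True
        !v2 && !v3 = False
          !v2 = False
          !v3 = True
    (v2 <-> (v1 <-> v4)) -> (v4 && v3) = True
      v2 <-> (v1 <-> v4) = False
        v1 <-> v4 = False
      v4 && v3 = False
Both conjuncts True, so the formula holds.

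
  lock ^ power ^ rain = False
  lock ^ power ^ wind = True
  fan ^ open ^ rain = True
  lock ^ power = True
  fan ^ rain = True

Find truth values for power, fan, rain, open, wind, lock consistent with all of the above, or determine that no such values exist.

power = False, fan = False, rain = True, open = False, wind = False, lock = True

lock ^ power ^ rain = T ^ F ^ T = False ✓
lock ^ power ^ wind = T ^ F ^ F = True ✓
fan ^ open ^ rain = F ^ F ^ T = True ✓
lock ^ power = T ^ F = True ✓
fan ^ rain = F ^ T = True ✓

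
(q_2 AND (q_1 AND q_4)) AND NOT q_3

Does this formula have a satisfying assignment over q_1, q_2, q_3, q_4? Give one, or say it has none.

q_1: True, q_2: True, q_3: False, q_4: True

  q_2 AND (q_1 AND q_4) = True
    q_1 AND q_4 = True
  NOT q_3 = True
Both conjuncts True, so the formula holds.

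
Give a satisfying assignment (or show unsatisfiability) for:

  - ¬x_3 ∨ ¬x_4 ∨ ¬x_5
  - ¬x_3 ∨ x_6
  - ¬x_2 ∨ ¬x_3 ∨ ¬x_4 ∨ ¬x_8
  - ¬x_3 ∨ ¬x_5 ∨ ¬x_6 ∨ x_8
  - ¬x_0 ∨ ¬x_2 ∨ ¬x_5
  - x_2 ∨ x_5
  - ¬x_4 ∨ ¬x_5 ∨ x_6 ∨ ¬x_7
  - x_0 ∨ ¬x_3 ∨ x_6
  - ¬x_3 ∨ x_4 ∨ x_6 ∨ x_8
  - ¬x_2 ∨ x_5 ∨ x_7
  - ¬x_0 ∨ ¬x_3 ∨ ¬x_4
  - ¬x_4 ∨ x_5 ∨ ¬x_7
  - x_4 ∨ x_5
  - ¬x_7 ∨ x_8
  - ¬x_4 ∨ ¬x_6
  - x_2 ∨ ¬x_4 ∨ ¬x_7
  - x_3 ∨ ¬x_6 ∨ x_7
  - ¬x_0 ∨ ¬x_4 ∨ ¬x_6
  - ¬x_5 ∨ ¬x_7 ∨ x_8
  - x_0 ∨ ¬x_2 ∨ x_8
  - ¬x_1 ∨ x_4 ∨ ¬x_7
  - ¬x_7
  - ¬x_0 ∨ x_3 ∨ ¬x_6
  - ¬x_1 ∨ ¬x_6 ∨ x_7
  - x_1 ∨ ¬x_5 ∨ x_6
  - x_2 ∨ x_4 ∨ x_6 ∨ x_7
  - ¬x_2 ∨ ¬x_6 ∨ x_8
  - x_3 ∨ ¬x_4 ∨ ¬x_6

x_0 = True; x_1 = True; x_2 = False; x_3 = False; x_4 = True; x_5 = True; x_6 = False; x_7 = False; x_8 = True

Unit clause (¬x_7) forces x_7 = False.
Set x_0 = True.
Set x_1 = True.
  then (¬x_1 ∨ ¬x_6 ∨ x_7) forces x_6 = False.
  then (¬x_3 ∨ x_6) forces x_3 = False.
Try x_2 = True:
  (¬x_0 ∨ ¬x_2 ∨ ¬x_5) forces x_5 = False.
  clause (¬x_2 ∨ x_5 ∨ x_7) is falsified — backtrack.
So x_2 = False.
  then (x_2 ∨ x_5) forces x_5 = True.
  then (x_2 ∨ x_4 ∨ x_6 ∨ x_7) forces x_4 = True.
Set x_8 = True.
All clauses satisfied.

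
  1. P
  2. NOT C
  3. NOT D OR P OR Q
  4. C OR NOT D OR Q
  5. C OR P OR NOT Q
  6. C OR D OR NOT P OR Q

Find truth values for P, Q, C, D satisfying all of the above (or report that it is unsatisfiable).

Unit clause (P) forces P = True.
Unit clause (NOT C) forces C = False.
Set Q = True.
Set D = True.
Check each clause:
  (P): P holds.
  (NOT C): NOT C holds.
  (NOT D OR P OR Q): P holds.
  (C OR NOT D OR Q): Q holds.
  (C OR P OR NOT Q): P holds.
  (C OR D OR NOT P OR Q): D holds.
All clauses satisfied.

P = True, Q = True, C = False, D = True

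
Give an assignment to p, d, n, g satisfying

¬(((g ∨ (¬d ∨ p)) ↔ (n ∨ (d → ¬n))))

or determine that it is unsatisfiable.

p: False, d: True, n: False, g: False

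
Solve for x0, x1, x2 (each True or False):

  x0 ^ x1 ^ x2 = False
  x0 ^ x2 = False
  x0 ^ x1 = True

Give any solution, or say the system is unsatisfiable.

x0 = True, x1 = False, x2 = True

x0 ^ x1 ^ x2 = T ^ F ^ T = False ✓
x0 ^ x2 = T ^ T = False ✓
x0 ^ x1 = T ^ F = True ✓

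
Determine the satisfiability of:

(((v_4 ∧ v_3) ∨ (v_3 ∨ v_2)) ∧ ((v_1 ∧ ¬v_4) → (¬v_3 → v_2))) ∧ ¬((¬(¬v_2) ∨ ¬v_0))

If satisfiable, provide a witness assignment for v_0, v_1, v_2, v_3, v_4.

v_0=T, v_1=F, v_2=F, v_3=T, v_4=F

  ((v_4 ∧ v_3) ∨ (v_3 ∨ v_2)) ∧ ((v_1 ∧ ¬v_4) → (¬v_3 → v_2)) = True
    (v_4 ∧ v_3) ∨ (v_3 ∨ v_2) = True
      v_4 ∧ v_3 = False
      v_3 ∨ v_2 = True
    (v_1 ∧ ¬v_4) → (¬v_3 → v_2) = True
      v_1 ∧ ¬v_4 = False
        ¬v_4 = True
      ¬v_3 → v_2 = True
        ¬v_3 = False
  ¬((¬(¬v_2) ∨ ¬v_0)) = True
    ¬(¬v_2) ∨ ¬v_0 = False
      ¬(¬v_2) = False
        ¬v_2 = True
      ¬v_0 = False
Both conjuncts True, so the formula holds.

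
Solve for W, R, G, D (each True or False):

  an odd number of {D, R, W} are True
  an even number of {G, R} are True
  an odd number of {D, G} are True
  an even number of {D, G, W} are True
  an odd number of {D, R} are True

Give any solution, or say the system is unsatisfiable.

Adding constraints 1, 2, 4 mod 2: every variable appears an even number of times on the left, so the left side is 0.
But the right sides sum to 1 (mod 2). 0 ≠ 1 — the system is inconsistent.

UNSATISFIABLE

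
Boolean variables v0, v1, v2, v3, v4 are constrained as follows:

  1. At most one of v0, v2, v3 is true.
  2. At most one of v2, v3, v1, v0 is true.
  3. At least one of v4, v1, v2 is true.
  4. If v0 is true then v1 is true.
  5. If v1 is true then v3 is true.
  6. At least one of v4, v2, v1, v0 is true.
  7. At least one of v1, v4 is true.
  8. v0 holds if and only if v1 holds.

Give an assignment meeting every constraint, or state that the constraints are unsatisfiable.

v0 = False, v1 = False, v2 = False, v3 = True, v4 = True

  (1) {v0, v2, v3}: 1 true — at most one ✓
  (2) {v2, v3, v1, v0}: 1 true — at most one ✓
  (3) {v4, v1, v2}: 1 true — at least one ✓
  (4) v0=F ⇒ v1: vacuous ✓
  (5) v1=F ⇒ v3: vacuous ✓
  (6) {v4, v2, v1, v0}: 1 true — at least one ✓
  (7) {v1, v4}: 1 true — at least one ✓
  (8) v0=F, v1=F — same ✓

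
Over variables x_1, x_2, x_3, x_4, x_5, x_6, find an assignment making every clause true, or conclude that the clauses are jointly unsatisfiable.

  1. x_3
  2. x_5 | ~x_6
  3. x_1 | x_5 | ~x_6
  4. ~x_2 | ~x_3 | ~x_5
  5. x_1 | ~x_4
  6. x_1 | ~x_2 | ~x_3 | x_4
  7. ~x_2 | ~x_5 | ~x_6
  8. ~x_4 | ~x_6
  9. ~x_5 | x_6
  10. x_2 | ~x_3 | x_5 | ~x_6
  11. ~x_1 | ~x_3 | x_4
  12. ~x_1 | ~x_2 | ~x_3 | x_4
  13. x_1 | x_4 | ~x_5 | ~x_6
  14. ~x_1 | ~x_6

x_1 = True, x_2 = False, x_3 = True, x_4 = True, x_5 = False, x_6 = False

Unit clause (x_3) forces x_3 = True.
Set x_1 = True.
  then (~x_1 | ~x_3 | x_4) forces x_4 = True.
  then (~x_1 | ~x_6) forces x_6 = False.
  then (~x_5 | x_6) forces x_5 = False.
Set x_2 = False.
All clauses satisfied.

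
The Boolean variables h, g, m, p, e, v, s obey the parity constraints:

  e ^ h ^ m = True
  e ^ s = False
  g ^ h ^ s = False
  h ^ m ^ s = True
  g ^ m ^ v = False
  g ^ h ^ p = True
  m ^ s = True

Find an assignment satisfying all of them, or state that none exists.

h = False; g = False; m = True; p = True; e = False; v = True; s = False

e ^ h ^ m = F ^ F ^ T = True ✓
e ^ s = F ^ F = False ✓
g ^ h ^ s = F ^ F ^ F = False ✓
h ^ m ^ s = F ^ T ^ F = True ✓
g ^ m ^ v = F ^ T ^ T = False ✓
g ^ h ^ p = F ^ F ^ T = True ✓
m ^ s = T ^ F = True ✓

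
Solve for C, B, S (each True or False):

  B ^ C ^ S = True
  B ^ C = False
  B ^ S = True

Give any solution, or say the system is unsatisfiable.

C = False, B = False, S = True

B ^ C ^ S = F ^ F ^ T = True ✓
B ^ C = F ^ F = False ✓
B ^ S = F ^ T = True ✓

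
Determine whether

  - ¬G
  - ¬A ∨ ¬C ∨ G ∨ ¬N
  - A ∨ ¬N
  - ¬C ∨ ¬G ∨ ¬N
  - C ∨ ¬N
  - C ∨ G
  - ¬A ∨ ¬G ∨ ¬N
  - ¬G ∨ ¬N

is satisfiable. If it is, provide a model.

Unit clause (¬G) forces G = False.
In (C ∨ G) only C is left, so C = True.
Set A = False.
  then (A ∨ ¬N) forces N = False.
Check each clause:
  (¬G): ¬G holds.
  (¬A ∨ ¬C ∨ G ∨ ¬N): ¬A holds.
  (A ∨ ¬N): ¬N holds.
  (¬C ∨ ¬G ∨ ¬N): ¬G holds.
  (C ∨ ¬N): C holds.
  (C ∨ G): C holds.
  (¬A ∨ ¬G ∨ ¬N): ¬A holds.
  (¬G ∨ ¬N): ¬G holds.
All clauses satisfied.

A=F, C=T, N=F, G=F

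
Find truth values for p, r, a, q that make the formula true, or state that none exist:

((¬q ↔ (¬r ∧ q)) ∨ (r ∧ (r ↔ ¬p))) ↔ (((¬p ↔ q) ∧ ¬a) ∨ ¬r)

p = False, r = True, a = False, q = True

  ((¬q ↔ (¬r ∧ q)) ∨ (r ∧ (r ↔ ¬p))) ↔ (((¬p ↔ q) ∧ ¬a) ∨ ¬r) = True
    (¬q ↔ (¬r ∧ q)) ∨ (r ∧ (r ↔ ¬p)) = True
      ¬q ↔ (¬r ∧ q) = True
        ¬q = False
        ¬r ∧ q = False
          ¬r = False
      r ∧ (r ↔ ¬p) = True
        r ↔ ¬p = True
          ¬p = True
    ((¬p ↔ q) ∧ ¬a) ∨ ¬r = True
      (¬p ↔ q) ∧ ¬a = True
        ¬p ↔ q = True
          ¬p = True
        ¬a = True
      ¬r = False
The formula evaluates to True.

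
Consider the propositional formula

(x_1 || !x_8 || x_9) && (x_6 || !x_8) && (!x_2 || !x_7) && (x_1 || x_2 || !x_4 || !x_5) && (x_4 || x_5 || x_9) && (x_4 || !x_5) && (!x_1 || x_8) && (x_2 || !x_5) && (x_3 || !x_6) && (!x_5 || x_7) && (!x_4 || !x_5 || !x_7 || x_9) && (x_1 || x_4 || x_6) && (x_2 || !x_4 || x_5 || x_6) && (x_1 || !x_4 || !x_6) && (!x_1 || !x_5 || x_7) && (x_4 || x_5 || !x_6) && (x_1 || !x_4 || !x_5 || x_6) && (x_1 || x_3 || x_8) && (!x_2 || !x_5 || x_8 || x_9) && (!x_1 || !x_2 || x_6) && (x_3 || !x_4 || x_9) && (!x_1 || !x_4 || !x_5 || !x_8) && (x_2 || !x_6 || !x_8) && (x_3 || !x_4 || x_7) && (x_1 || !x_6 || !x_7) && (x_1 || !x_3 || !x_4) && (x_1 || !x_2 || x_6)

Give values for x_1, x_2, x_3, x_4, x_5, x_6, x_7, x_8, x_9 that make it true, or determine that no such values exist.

x_1: True, x_2: True, x_3: True, x_4: True, x_5: False, x_6: True, x_7: False, x_8: True, x_9: False

Set x_1 = True.
  then (!x_1 || x_8) forces x_8 = True.
  then (x_6 || !x_8) forces x_6 = True.
  then (x_3 || !x_6) forces x_3 = True.
  then (x_2 || !x_6 || !x_8) forces x_2 = True.
  then (!x_2 || !x_7) forces x_7 = False.
  then (!x_5 || x_7) forces x_5 = False.
  then (x_4 || x_5 || !x_6) forces x_4 = True.
Set x_9 = False.
All clauses satisfied.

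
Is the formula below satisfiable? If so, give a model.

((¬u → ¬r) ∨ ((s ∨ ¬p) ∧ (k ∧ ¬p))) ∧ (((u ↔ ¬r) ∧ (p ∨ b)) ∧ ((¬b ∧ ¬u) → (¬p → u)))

r = False; u = True; s = True; p = False; k = False; b = True

  (¬u → ¬r) ∨ ((s ∨ ¬p) ∧ (k ∧ ¬p)) = True
    ¬u → ¬r = True
      ¬u = False
      ¬r = True
    (s ∨ ¬p) ∧ (k ∧ ¬p) = False
      s ∨ ¬p = True
        ¬p = True
      k ∧ ¬p = False
        ¬p = True
  ((u ↔ ¬r) ∧ (p ∨ b)) ∧ ((¬b ∧ ¬u) → (¬p → u)) = True
    (u ↔ ¬r) ∧ (p ∨ b) = True
      u ↔ ¬r = True
        ¬r = True
      p ∨ b = True
    (¬b ∧ ¬u) → (¬p → u) = True
      ¬b ∧ ¬u = False
        ¬b = False
        ¬u = False
      ¬p → u = True
        ¬p = True
Both conjuncts True, so the formula holds.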